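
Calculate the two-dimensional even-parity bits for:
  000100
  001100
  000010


Row parities: 101
Column parities: 001010

Row P: 101, Col P: 001010, Corner: 0


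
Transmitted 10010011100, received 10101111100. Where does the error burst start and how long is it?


XOR: 00111100000

Burst at position 2, length 4


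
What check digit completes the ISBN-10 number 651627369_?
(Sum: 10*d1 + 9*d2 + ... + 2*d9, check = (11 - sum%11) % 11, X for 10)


Weighted sum: 250
250 mod 11 = 8

Check digit: 3


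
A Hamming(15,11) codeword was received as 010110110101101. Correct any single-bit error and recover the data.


Syndrome = 8: error at position 8

Data: 01010101101 (corrected bit 8)


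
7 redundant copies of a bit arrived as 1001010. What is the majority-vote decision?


Ones: 3 out of 7
Threshold: 4

0 (3/7 voted 1)


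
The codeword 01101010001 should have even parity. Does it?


Number of 1s: 5

No, parity error (5 ones)


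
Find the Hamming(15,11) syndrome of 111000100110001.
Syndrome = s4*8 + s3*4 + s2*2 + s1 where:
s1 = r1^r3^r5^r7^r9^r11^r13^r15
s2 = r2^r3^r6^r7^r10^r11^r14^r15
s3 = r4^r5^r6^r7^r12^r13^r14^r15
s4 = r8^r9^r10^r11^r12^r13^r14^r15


s1=1, s2=0, s3=0, s4=1

Syndrome = 9 (error at position 9)


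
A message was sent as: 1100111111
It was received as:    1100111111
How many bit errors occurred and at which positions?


XOR: 0000000000

0 errors (received matches sent)


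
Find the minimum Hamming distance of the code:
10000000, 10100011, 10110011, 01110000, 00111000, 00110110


Comparing all pairs, minimum distance: 1
Can detect 0 errors, correct 0 errors

1


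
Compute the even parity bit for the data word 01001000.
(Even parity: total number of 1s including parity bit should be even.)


Number of 1s in data: 2
Parity bit: 0

0


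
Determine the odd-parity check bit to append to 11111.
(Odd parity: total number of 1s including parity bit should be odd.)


Number of 1s in data: 5
Parity bit: 0

0


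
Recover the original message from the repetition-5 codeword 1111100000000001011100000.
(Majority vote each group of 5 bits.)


Groups: 11111, 00000, 00000, 10111, 00000
Majority votes: 10010

10010


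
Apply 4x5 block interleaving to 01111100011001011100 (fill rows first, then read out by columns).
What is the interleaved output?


Matrix:
  01111
  10001
  10010
  11100
Read columns: 01111001100110101100

01111001100110101100


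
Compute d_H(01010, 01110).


XOR: 00100
Count of 1s: 1

1


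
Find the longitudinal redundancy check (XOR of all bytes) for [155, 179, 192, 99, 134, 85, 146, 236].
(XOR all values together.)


XOR chain: 155 ^ 179 ^ 192 ^ 99 ^ 134 ^ 85 ^ 146 ^ 236 = 38

38


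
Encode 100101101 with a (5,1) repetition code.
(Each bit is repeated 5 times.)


Each bit -> 5 copies

111110000000000111110000011111111110000011111


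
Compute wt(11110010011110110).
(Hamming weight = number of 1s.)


Counting 1s in 11110010011110110

11


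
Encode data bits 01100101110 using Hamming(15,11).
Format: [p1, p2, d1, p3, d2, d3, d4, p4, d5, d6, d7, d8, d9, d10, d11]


Parity bits: p1=0, p2=1, p3=1, p4=0

010111000101110


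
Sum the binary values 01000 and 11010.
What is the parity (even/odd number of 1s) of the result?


01000 = 8
11010 = 26
Sum = 34 = 100010
1s count = 2

even parity (2 ones in 100010)


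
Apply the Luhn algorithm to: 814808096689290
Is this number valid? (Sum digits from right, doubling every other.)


Luhn sum = 74
74 mod 10 = 4

Invalid (Luhn sum mod 10 = 4)


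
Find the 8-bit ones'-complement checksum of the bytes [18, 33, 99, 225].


Sum = 375 mod 256 = 119
Complement = 136

136


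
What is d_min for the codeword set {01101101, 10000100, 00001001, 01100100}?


Comparing all pairs, minimum distance: 2
Can detect 1 errors, correct 0 errors

2


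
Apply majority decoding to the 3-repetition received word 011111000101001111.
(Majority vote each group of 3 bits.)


Groups: 011, 111, 000, 101, 001, 111
Majority votes: 110101

110101


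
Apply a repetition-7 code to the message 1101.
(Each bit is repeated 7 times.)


Each bit -> 7 copies

1111111111111100000001111111


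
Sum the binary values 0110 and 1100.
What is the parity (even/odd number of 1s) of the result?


0110 = 6
1100 = 12
Sum = 18 = 10010
1s count = 2

even parity (2 ones in 10010)


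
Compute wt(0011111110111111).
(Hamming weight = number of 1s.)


Counting 1s in 0011111110111111

13


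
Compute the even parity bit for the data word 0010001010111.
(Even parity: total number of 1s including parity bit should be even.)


Number of 1s in data: 6
Parity bit: 0

0


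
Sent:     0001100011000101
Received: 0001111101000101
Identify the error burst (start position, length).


XOR: 0000011110000000

Burst at position 5, length 4


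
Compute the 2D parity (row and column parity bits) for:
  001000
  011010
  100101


Row parities: 111
Column parities: 110111

Row P: 111, Col P: 110111, Corner: 1


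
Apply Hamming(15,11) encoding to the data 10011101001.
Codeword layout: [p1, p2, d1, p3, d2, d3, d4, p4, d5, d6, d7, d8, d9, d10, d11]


Parity bits: p1=0, p2=0, p3=1, p4=0

001100101101001


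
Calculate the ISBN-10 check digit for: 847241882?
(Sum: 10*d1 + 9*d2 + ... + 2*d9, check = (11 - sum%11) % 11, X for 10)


Weighted sum: 275
275 mod 11 = 0

Check digit: 0


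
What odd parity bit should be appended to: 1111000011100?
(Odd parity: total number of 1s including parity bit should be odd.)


Number of 1s in data: 7
Parity bit: 0

0


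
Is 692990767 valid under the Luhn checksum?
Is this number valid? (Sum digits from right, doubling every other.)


Luhn sum = 52
52 mod 10 = 2

Invalid (Luhn sum mod 10 = 2)


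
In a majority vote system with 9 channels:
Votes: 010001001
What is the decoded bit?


Ones: 3 out of 9
Threshold: 5

0 (3/9 voted 1)


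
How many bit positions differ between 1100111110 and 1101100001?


XOR: 0001011111
Count of 1s: 6

6


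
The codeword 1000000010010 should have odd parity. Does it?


Number of 1s: 3

Yes, parity is correct (3 ones)


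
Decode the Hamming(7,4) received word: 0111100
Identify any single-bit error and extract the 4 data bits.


Syndrome = 0: no error detected

Data: 1100 (no errors)


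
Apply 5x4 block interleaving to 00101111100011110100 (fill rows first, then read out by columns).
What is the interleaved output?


Matrix:
  0010
  1111
  1000
  1111
  0100
Read columns: 01110010111101001010

01110010111101001010


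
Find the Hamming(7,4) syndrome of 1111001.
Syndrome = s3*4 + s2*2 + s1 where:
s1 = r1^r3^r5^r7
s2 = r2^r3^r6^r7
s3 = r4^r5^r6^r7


s1=1, s2=1, s3=0

Syndrome = 3 (error at position 3)


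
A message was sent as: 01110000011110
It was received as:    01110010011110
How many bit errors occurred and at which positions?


XOR: 00000010000000

1 error(s) at position(s): 6


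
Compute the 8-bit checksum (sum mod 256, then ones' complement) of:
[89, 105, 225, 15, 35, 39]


Sum = 508 mod 256 = 252
Complement = 3

3


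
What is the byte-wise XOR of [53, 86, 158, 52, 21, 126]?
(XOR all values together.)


XOR chain: 53 ^ 86 ^ 158 ^ 52 ^ 21 ^ 126 = 162

162


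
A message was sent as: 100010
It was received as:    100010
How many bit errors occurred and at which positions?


XOR: 000000

0 errors (received matches sent)


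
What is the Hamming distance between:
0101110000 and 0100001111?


XOR: 0001111111
Count of 1s: 7

7


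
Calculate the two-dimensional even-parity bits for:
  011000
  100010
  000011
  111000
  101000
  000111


Row parities: 000101
Column parities: 101110

Row P: 000101, Col P: 101110, Corner: 0


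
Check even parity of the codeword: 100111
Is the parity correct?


Number of 1s: 4

Yes, parity is correct (4 ones)


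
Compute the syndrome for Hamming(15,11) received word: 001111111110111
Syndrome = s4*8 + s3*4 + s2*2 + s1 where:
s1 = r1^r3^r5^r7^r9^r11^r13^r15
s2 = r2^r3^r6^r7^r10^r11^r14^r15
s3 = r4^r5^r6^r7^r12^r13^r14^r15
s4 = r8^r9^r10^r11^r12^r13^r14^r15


s1=1, s2=1, s3=1, s4=1

Syndrome = 15 (error at position 15)


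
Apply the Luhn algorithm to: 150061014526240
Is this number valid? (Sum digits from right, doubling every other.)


Luhn sum = 32
32 mod 10 = 2

Invalid (Luhn sum mod 10 = 2)


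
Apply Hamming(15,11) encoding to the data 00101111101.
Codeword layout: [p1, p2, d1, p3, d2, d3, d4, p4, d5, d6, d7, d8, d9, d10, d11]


Parity bits: p1=0, p2=0, p3=0, p4=0

000001001111101


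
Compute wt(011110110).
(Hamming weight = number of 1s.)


Counting 1s in 011110110

6


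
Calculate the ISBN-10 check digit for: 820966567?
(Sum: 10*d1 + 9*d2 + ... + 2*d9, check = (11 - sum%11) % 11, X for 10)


Weighted sum: 279
279 mod 11 = 4

Check digit: 7


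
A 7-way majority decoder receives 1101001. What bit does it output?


Ones: 4 out of 7
Threshold: 4

1 (4/7 voted 1)


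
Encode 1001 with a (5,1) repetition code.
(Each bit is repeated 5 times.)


Each bit -> 5 copies

11111000000000011111


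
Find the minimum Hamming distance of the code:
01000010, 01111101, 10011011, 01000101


Comparing all pairs, minimum distance: 3
Can detect 2 errors, correct 1 errors

3


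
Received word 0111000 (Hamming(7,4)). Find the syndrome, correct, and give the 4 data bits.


Syndrome = 5: error at position 5

Data: 1100 (corrected bit 5)


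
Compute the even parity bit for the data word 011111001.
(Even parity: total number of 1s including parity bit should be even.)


Number of 1s in data: 6
Parity bit: 0

0


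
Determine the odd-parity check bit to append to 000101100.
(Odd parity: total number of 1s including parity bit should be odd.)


Number of 1s in data: 3
Parity bit: 0

0


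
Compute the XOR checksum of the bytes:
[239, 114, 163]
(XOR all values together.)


XOR chain: 239 ^ 114 ^ 163 = 62

62


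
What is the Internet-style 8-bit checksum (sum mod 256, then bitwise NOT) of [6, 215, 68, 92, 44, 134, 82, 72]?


Sum = 713 mod 256 = 201
Complement = 54

54


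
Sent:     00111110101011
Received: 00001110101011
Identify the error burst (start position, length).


XOR: 00110000000000

Burst at position 2, length 2


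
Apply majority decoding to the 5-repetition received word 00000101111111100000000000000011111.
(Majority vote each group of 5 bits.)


Groups: 00000, 10111, 11111, 00000, 00000, 00000, 11111
Majority votes: 0110001

0110001


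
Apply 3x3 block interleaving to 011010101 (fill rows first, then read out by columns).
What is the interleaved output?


Matrix:
  011
  010
  101
Read columns: 001110101

001110101


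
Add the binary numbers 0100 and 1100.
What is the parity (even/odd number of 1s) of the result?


0100 = 4
1100 = 12
Sum = 16 = 10000
1s count = 1

odd parity (1 ones in 10000)


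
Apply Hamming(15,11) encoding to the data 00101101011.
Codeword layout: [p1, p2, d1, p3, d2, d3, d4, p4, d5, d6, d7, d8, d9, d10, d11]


Parity bits: p1=0, p2=0, p3=0, p4=1

000001011101011


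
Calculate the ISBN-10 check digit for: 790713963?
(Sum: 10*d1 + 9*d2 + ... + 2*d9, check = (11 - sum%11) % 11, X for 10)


Weighted sum: 281
281 mod 11 = 6

Check digit: 5


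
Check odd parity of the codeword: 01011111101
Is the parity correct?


Number of 1s: 8

No, parity error (8 ones)


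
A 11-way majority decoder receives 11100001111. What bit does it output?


Ones: 7 out of 11
Threshold: 6

1 (7/11 voted 1)


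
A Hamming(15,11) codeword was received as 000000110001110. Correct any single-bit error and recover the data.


Syndrome = 0: no error detected

Data: 00010001110 (no errors)


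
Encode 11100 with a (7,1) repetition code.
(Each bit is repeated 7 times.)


Each bit -> 7 copies

11111111111111111111100000000000000


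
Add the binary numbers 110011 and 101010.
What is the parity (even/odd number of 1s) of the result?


110011 = 51
101010 = 42
Sum = 93 = 1011101
1s count = 5

odd parity (5 ones in 1011101)


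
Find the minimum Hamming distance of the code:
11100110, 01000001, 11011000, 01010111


Comparing all pairs, minimum distance: 3
Can detect 2 errors, correct 1 errors

3


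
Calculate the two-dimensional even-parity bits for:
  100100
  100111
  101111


Row parities: 001
Column parities: 101100

Row P: 001, Col P: 101100, Corner: 1


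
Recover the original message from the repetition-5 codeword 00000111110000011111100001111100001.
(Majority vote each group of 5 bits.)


Groups: 00000, 11111, 00000, 11111, 10000, 11111, 00001
Majority votes: 0101010

0101010


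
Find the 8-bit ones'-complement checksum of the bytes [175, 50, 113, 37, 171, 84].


Sum = 630 mod 256 = 118
Complement = 137

137


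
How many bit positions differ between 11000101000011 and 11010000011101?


XOR: 00010101011110
Count of 1s: 7

7


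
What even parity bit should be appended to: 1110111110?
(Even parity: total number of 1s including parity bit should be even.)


Number of 1s in data: 8
Parity bit: 0

0


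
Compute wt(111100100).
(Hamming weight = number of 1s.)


Counting 1s in 111100100

5


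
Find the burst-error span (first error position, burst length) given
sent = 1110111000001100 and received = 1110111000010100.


XOR: 0000000000011000

Burst at position 11, length 2


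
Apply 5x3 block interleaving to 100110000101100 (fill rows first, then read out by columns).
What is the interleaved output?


Matrix:
  100
  110
  000
  101
  100
Read columns: 110110100000010

110110100000010


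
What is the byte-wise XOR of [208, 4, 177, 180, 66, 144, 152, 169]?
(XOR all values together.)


XOR chain: 208 ^ 4 ^ 177 ^ 180 ^ 66 ^ 144 ^ 152 ^ 169 = 50

50


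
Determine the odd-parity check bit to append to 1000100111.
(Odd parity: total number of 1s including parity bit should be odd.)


Number of 1s in data: 5
Parity bit: 0

0


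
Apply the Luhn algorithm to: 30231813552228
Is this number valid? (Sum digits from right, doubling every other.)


Luhn sum = 52
52 mod 10 = 2

Invalid (Luhn sum mod 10 = 2)


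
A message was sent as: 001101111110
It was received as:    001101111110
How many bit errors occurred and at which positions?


XOR: 000000000000

0 errors (received matches sent)


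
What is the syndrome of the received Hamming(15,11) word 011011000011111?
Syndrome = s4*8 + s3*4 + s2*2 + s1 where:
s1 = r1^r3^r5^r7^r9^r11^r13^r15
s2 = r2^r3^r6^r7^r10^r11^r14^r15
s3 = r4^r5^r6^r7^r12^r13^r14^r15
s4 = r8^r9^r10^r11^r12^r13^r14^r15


s1=1, s2=0, s3=0, s4=1

Syndrome = 9 (error at position 9)


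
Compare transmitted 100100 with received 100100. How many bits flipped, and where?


XOR: 000000

0 errors (received matches sent)


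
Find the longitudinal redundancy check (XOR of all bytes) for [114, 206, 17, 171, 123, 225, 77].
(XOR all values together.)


XOR chain: 114 ^ 206 ^ 17 ^ 171 ^ 123 ^ 225 ^ 77 = 209

209


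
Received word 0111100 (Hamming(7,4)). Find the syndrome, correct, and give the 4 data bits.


Syndrome = 0: no error detected

Data: 1100 (no errors)


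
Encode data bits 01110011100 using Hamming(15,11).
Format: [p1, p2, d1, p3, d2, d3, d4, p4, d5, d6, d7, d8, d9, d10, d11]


Parity bits: p1=0, p2=1, p3=1, p4=1

010111110011100


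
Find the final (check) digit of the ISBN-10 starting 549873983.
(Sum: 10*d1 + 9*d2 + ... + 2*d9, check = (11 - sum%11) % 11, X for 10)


Weighted sum: 337
337 mod 11 = 7

Check digit: 4


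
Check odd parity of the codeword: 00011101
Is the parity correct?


Number of 1s: 4

No, parity error (4 ones)


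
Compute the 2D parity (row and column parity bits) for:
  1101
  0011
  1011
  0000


Row parities: 1010
Column parities: 0101

Row P: 1010, Col P: 0101, Corner: 0


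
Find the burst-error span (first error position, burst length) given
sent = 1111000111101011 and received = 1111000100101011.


XOR: 0000000011000000

Burst at position 8, length 2


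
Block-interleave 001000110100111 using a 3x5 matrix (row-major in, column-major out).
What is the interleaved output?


Matrix:
  00100
  01101
  00111
Read columns: 000010111001011

000010111001011


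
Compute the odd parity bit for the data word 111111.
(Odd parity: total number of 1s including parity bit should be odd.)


Number of 1s in data: 6
Parity bit: 1

1


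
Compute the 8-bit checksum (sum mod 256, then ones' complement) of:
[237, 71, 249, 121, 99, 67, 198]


Sum = 1042 mod 256 = 18
Complement = 237

237


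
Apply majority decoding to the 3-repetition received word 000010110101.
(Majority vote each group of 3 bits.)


Groups: 000, 010, 110, 101
Majority votes: 0011

0011


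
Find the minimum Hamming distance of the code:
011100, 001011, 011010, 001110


Comparing all pairs, minimum distance: 2
Can detect 1 errors, correct 0 errors

2


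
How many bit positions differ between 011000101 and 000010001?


XOR: 011010100
Count of 1s: 4

4


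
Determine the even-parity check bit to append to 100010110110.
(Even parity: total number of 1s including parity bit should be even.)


Number of 1s in data: 6
Parity bit: 0

0


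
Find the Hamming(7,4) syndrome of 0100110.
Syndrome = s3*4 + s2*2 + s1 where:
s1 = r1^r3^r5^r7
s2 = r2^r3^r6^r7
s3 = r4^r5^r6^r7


s1=1, s2=0, s3=0

Syndrome = 1 (error at position 1)


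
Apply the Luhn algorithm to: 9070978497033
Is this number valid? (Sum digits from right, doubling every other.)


Luhn sum = 69
69 mod 10 = 9

Invalid (Luhn sum mod 10 = 9)


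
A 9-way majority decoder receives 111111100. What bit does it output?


Ones: 7 out of 9
Threshold: 5

1 (7/9 voted 1)


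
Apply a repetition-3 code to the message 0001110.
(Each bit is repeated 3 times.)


Each bit -> 3 copies

000000000111111111000


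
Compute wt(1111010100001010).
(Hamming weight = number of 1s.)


Counting 1s in 1111010100001010

8


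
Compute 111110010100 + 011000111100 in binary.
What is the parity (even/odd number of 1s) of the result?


111110010100 = 3988
011000111100 = 1596
Sum = 5584 = 1010111010000
1s count = 6

even parity (6 ones in 1010111010000)


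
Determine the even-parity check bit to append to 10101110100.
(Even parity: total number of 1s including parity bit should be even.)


Number of 1s in data: 6
Parity bit: 0

0


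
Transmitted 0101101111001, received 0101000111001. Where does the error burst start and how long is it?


XOR: 0000101000000

Burst at position 4, length 3


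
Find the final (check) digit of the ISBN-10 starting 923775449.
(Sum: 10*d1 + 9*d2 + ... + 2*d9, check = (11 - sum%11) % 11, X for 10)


Weighted sum: 294
294 mod 11 = 8

Check digit: 3


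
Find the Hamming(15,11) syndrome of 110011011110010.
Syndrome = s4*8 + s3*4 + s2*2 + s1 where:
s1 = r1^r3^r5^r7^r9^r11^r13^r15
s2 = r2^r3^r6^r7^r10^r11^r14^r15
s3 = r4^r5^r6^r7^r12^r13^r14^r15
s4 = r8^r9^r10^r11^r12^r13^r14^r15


s1=0, s2=1, s3=1, s4=1

Syndrome = 14 (error at position 14)


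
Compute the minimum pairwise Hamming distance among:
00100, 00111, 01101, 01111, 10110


Comparing all pairs, minimum distance: 1
Can detect 0 errors, correct 0 errors

1


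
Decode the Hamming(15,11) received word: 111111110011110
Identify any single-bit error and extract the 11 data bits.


Syndrome = 12: error at position 12

Data: 11110010110 (corrected bit 12)


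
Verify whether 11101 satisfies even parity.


Number of 1s: 4

Yes, parity is correct (4 ones)


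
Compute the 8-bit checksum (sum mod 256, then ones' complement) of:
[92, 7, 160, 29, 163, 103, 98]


Sum = 652 mod 256 = 140
Complement = 115

115


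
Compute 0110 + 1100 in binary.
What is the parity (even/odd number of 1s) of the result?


0110 = 6
1100 = 12
Sum = 18 = 10010
1s count = 2

even parity (2 ones in 10010)


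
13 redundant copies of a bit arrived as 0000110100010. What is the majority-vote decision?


Ones: 4 out of 13
Threshold: 7

0 (4/13 voted 1)


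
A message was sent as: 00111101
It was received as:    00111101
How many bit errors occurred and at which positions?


XOR: 00000000

0 errors (received matches sent)


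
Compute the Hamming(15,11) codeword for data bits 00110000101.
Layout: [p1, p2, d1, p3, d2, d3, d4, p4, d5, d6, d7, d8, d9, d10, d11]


Parity bits: p1=1, p2=1, p3=0, p4=0

110001100000101


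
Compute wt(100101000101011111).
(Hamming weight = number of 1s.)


Counting 1s in 100101000101011111

10


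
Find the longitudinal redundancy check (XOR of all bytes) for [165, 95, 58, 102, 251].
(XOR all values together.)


XOR chain: 165 ^ 95 ^ 58 ^ 102 ^ 251 = 93

93


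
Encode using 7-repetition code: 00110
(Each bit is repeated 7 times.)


Each bit -> 7 copies

00000000000000111111111111110000000


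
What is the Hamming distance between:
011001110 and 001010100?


XOR: 010011010
Count of 1s: 4

4


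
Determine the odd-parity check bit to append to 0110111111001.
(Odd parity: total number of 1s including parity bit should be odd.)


Number of 1s in data: 9
Parity bit: 0

0


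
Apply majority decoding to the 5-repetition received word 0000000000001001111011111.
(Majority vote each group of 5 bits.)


Groups: 00000, 00000, 00100, 11110, 11111
Majority votes: 00011

00011


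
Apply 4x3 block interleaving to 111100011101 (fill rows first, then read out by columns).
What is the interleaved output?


Matrix:
  111
  100
  011
  101
Read columns: 110110101011

110110101011


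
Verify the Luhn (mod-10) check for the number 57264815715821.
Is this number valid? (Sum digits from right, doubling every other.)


Luhn sum = 61
61 mod 10 = 1

Invalid (Luhn sum mod 10 = 1)


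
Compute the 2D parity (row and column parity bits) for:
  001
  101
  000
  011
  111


Row parities: 10001
Column parities: 000

Row P: 10001, Col P: 000, Corner: 0


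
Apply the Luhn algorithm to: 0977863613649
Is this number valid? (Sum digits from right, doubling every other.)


Luhn sum = 68
68 mod 10 = 8

Invalid (Luhn sum mod 10 = 8)


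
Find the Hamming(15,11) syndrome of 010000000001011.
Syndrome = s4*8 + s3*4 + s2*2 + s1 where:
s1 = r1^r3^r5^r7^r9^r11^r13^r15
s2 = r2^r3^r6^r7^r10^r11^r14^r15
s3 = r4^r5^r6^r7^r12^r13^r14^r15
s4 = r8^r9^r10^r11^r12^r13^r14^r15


s1=1, s2=1, s3=1, s4=1

Syndrome = 15 (error at position 15)


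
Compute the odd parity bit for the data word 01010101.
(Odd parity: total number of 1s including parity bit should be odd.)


Number of 1s in data: 4
Parity bit: 1

1


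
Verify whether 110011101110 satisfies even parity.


Number of 1s: 8

Yes, parity is correct (8 ones)


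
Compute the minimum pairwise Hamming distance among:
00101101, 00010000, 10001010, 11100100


Comparing all pairs, minimum distance: 4
Can detect 3 errors, correct 1 errors

4


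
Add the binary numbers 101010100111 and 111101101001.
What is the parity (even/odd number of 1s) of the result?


101010100111 = 2727
111101101001 = 3945
Sum = 6672 = 1101000010000
1s count = 4

even parity (4 ones in 1101000010000)


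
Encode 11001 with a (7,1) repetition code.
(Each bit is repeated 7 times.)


Each bit -> 7 copies

11111111111111000000000000001111111


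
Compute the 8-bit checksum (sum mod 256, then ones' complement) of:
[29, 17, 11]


Sum = 57 mod 256 = 57
Complement = 198

198


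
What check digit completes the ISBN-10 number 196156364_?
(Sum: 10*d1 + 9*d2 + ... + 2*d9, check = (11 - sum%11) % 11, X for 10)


Weighted sum: 244
244 mod 11 = 2

Check digit: 9


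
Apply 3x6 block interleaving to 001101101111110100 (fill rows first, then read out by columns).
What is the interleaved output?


Matrix:
  001101
  101111
  110100
Read columns: 011001110111010110

011001110111010110


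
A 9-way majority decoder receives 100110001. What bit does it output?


Ones: 4 out of 9
Threshold: 5

0 (4/9 voted 1)


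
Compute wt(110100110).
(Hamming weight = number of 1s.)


Counting 1s in 110100110

5


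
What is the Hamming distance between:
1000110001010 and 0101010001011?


XOR: 1101100000001
Count of 1s: 5

5


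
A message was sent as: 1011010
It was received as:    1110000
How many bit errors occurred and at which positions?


XOR: 0101010

3 error(s) at position(s): 1, 3, 5


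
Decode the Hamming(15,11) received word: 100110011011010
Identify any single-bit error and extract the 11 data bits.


Syndrome = 8: error at position 8

Data: 01001011010 (corrected bit 8)


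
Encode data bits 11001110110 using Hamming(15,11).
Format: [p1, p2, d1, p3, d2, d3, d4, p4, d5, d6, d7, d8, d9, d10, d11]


Parity bits: p1=1, p2=0, p3=1, p4=1

101110011110110


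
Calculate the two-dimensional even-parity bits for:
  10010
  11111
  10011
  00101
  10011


Row parities: 01101
Column parities: 01000

Row P: 01101, Col P: 01000, Corner: 1


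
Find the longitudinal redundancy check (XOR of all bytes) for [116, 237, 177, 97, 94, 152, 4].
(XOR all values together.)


XOR chain: 116 ^ 237 ^ 177 ^ 97 ^ 94 ^ 152 ^ 4 = 139

139


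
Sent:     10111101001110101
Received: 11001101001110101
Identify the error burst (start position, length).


XOR: 01110000000000000

Burst at position 1, length 3


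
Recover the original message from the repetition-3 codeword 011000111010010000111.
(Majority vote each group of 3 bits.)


Groups: 011, 000, 111, 010, 010, 000, 111
Majority votes: 1010001

1010001


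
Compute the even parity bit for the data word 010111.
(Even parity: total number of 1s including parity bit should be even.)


Number of 1s in data: 4
Parity bit: 0

0


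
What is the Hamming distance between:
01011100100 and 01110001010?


XOR: 00101101110
Count of 1s: 6

6


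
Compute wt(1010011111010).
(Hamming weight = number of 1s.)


Counting 1s in 1010011111010

8


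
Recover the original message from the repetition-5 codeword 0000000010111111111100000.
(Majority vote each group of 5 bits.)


Groups: 00000, 00010, 11111, 11111, 00000
Majority votes: 00110

00110


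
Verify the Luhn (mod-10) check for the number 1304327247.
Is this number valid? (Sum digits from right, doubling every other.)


Luhn sum = 39
39 mod 10 = 9

Invalid (Luhn sum mod 10 = 9)


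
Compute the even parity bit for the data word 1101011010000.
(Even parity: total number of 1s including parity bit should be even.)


Number of 1s in data: 6
Parity bit: 0

0


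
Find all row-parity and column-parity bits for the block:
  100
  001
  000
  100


Row parities: 1101
Column parities: 001

Row P: 1101, Col P: 001, Corner: 1


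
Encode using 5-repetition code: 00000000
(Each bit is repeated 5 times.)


Each bit -> 5 copies

0000000000000000000000000000000000000000


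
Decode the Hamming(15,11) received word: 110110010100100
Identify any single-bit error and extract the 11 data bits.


Syndrome = 13: error at position 13

Data: 01000100000 (corrected bit 13)


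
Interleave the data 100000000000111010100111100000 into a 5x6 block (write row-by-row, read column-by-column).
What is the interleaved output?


Matrix:
  100000
  000000
  111010
  100111
  100000
Read columns: 101110010000100000100011000010

101110010000100000100011000010


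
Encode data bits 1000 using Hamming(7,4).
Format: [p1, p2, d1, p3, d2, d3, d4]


Parity bits: p1=1, p2=1, p3=0

1110000


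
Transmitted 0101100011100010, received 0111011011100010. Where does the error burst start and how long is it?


XOR: 0010111000000000

Burst at position 2, length 5


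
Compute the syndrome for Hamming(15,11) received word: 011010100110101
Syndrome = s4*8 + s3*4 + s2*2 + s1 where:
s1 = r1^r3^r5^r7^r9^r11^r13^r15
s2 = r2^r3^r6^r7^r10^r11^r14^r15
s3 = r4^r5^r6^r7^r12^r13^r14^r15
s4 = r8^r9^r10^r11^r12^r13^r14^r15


s1=0, s2=0, s3=0, s4=0

Syndrome = 0 (no error)


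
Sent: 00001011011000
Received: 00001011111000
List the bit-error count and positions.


XOR: 00000000100000

1 error(s) at position(s): 8


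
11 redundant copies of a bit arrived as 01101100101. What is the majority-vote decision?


Ones: 6 out of 11
Threshold: 6

1 (6/11 voted 1)


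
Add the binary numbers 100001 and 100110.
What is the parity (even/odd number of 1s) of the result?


100001 = 33
100110 = 38
Sum = 71 = 1000111
1s count = 4

even parity (4 ones in 1000111)


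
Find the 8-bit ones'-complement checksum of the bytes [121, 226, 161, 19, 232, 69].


Sum = 828 mod 256 = 60
Complement = 195

195


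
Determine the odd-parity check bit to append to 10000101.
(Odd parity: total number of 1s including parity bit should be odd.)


Number of 1s in data: 3
Parity bit: 0

0


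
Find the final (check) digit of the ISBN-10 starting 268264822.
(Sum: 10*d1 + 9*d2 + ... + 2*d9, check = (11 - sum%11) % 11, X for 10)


Weighted sum: 250
250 mod 11 = 8

Check digit: 3


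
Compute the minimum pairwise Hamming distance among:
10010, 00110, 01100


Comparing all pairs, minimum distance: 2
Can detect 1 errors, correct 0 errors

2


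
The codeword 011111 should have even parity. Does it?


Number of 1s: 5

No, parity error (5 ones)


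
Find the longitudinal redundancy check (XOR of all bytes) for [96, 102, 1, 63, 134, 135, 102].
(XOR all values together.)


XOR chain: 96 ^ 102 ^ 1 ^ 63 ^ 134 ^ 135 ^ 102 = 95

95


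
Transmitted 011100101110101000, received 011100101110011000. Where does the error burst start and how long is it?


XOR: 000000000000110000

Burst at position 12, length 2


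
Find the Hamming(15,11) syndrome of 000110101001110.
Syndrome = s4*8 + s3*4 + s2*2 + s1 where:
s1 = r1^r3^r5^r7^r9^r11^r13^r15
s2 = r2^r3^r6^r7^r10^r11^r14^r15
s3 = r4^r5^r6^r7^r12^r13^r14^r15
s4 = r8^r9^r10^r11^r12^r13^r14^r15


s1=0, s2=0, s3=0, s4=0

Syndrome = 0 (no error)


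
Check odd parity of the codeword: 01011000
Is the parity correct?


Number of 1s: 3

Yes, parity is correct (3 ones)


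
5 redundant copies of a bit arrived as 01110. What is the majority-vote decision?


Ones: 3 out of 5
Threshold: 3

1 (3/5 voted 1)


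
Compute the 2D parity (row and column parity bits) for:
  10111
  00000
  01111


Row parities: 000
Column parities: 11000

Row P: 000, Col P: 11000, Corner: 0


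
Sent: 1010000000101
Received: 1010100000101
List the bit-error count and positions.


XOR: 0000100000000

1 error(s) at position(s): 4


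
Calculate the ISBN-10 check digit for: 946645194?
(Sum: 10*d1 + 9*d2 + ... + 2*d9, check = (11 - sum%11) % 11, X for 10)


Weighted sum: 304
304 mod 11 = 7

Check digit: 4


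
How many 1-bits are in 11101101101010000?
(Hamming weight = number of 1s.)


Counting 1s in 11101101101010000

9


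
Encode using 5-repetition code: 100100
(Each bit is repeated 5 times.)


Each bit -> 5 copies

111110000000000111110000000000


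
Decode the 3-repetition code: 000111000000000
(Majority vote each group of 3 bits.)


Groups: 000, 111, 000, 000, 000
Majority votes: 01000

01000


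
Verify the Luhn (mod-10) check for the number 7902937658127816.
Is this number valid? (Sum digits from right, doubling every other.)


Luhn sum = 73
73 mod 10 = 3

Invalid (Luhn sum mod 10 = 3)


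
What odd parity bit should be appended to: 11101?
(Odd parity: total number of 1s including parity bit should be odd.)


Number of 1s in data: 4
Parity bit: 1

1


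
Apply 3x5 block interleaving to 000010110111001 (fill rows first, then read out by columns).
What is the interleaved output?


Matrix:
  00001
  01101
  11001
Read columns: 001011010000111

001011010000111


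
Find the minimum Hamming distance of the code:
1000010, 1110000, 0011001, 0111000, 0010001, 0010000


Comparing all pairs, minimum distance: 1
Can detect 0 errors, correct 0 errors

1


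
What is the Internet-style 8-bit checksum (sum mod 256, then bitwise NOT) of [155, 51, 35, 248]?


Sum = 489 mod 256 = 233
Complement = 22

22


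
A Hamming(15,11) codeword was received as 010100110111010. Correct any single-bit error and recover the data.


Syndrome = 10: error at position 10

Data: 00010011010 (corrected bit 10)


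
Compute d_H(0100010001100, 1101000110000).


XOR: 1001010111100
Count of 1s: 7

7


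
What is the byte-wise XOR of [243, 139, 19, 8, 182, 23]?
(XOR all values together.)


XOR chain: 243 ^ 139 ^ 19 ^ 8 ^ 182 ^ 23 = 194

194


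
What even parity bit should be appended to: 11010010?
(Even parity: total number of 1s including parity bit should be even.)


Number of 1s in data: 4
Parity bit: 0

0


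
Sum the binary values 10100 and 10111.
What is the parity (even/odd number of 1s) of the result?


10100 = 20
10111 = 23
Sum = 43 = 101011
1s count = 4

even parity (4 ones in 101011)


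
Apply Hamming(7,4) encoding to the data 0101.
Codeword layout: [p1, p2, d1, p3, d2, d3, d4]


Parity bits: p1=0, p2=1, p3=0

0100101


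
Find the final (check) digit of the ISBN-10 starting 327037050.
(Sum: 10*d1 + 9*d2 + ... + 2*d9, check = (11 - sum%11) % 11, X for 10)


Weighted sum: 172
172 mod 11 = 7

Check digit: 4


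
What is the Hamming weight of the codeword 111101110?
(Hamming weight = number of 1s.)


Counting 1s in 111101110

7


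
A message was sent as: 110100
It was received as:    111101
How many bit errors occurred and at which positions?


XOR: 001001

2 error(s) at position(s): 2, 5


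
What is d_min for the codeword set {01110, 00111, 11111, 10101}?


Comparing all pairs, minimum distance: 2
Can detect 1 errors, correct 0 errors

2


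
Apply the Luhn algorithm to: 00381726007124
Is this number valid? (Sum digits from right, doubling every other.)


Luhn sum = 47
47 mod 10 = 7

Invalid (Luhn sum mod 10 = 7)


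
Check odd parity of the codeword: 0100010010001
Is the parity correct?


Number of 1s: 4

No, parity error (4 ones)


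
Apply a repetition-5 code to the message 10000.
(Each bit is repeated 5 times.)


Each bit -> 5 copies

1111100000000000000000000


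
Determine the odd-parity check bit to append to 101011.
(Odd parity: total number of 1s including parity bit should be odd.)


Number of 1s in data: 4
Parity bit: 1

1


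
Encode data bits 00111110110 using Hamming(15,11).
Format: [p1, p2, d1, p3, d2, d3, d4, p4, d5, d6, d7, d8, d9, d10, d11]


Parity bits: p1=0, p2=1, p3=0, p4=1

010001111110110


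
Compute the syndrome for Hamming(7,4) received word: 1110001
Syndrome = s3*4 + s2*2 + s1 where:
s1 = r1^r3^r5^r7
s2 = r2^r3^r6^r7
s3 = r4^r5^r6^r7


s1=1, s2=1, s3=1

Syndrome = 7 (error at position 7)


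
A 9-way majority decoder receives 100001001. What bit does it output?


Ones: 3 out of 9
Threshold: 5

0 (3/9 voted 1)


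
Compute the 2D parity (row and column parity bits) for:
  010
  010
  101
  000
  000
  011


Row parities: 110000
Column parities: 110

Row P: 110000, Col P: 110, Corner: 0


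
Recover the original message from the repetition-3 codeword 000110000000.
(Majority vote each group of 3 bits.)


Groups: 000, 110, 000, 000
Majority votes: 0100

0100


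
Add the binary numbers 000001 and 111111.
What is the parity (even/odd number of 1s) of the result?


000001 = 1
111111 = 63
Sum = 64 = 1000000
1s count = 1

odd parity (1 ones in 1000000)


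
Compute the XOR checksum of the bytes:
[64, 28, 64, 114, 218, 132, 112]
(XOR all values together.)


XOR chain: 64 ^ 28 ^ 64 ^ 114 ^ 218 ^ 132 ^ 112 = 64

64


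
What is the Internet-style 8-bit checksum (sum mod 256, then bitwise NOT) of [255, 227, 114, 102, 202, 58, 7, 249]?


Sum = 1214 mod 256 = 190
Complement = 65

65


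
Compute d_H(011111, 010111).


XOR: 001000
Count of 1s: 1

1


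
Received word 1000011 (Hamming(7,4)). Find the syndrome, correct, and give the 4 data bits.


Syndrome = 0: no error detected

Data: 0011 (no errors)


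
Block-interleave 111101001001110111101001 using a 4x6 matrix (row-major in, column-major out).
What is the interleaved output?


Matrix:
  111101
  001001
  110111
  101001
Read columns: 101110101101101000101111

101110101101101000101111


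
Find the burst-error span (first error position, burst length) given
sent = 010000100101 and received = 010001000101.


XOR: 000001100000

Burst at position 5, length 2


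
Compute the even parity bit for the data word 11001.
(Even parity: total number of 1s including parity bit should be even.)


Number of 1s in data: 3
Parity bit: 1

1


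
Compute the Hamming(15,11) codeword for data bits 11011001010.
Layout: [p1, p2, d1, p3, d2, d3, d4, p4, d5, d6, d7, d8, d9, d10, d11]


Parity bits: p1=0, p2=1, p3=0, p4=1

011010111001010


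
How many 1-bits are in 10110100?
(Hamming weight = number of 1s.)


Counting 1s in 10110100

4


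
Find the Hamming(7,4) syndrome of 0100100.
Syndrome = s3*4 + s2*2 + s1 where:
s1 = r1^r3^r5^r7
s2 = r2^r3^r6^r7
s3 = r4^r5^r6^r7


s1=1, s2=1, s3=1

Syndrome = 7 (error at position 7)


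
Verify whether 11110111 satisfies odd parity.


Number of 1s: 7

Yes, parity is correct (7 ones)


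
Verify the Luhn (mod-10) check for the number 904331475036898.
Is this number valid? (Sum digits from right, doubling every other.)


Luhn sum = 69
69 mod 10 = 9

Invalid (Luhn sum mod 10 = 9)


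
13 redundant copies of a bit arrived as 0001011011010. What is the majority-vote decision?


Ones: 6 out of 13
Threshold: 7

0 (6/13 voted 1)


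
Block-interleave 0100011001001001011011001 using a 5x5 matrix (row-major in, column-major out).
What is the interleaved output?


Matrix:
  01000
  11001
  00100
  10110
  11001
Read columns: 0101111001001100001001001

0101111001001100001001001


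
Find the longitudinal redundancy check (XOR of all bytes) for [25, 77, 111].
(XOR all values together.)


XOR chain: 25 ^ 77 ^ 111 = 59

59


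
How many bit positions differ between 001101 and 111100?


XOR: 110001
Count of 1s: 3

3


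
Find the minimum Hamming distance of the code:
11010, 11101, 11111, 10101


Comparing all pairs, minimum distance: 1
Can detect 0 errors, correct 0 errors

1


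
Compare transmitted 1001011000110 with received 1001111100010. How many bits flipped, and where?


XOR: 0000100100100

3 error(s) at position(s): 4, 7, 10


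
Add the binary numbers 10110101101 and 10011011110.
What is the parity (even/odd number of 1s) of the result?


10110101101 = 1453
10011011110 = 1246
Sum = 2699 = 101010001011
1s count = 6

even parity (6 ones in 101010001011)


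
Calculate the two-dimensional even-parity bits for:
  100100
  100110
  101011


Row parities: 010
Column parities: 101001

Row P: 010, Col P: 101001, Corner: 1


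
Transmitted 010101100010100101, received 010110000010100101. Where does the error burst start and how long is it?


XOR: 000011100000000000

Burst at position 4, length 3


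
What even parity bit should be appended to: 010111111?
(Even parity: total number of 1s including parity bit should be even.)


Number of 1s in data: 7
Parity bit: 1

1


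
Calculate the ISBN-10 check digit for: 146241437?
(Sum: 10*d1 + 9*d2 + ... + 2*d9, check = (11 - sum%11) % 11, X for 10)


Weighted sum: 176
176 mod 11 = 0

Check digit: 0
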